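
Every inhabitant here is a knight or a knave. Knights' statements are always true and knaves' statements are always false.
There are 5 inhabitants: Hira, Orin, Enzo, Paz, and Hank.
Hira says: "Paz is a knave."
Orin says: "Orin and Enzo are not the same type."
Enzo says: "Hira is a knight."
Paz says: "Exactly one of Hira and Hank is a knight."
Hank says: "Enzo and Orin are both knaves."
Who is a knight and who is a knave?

Hira is a knave, so "Paz is a knave" must be false — and it is.
Orin is a knave, so "Orin and Enzo are not the same type" must be false — and it is.
Enzo is a knave; "Hira is a knight" is false, as required.
As a knight, Paz's statement "exactly one of Hira and Hank is a knight" should be True; it is.
Hank is a knight; "Enzo and Orin are both knaves" is True, as required.

Hira is a knave, Orin is a knave, Enzo is a knave, Paz is a knight, and Hank is a knight.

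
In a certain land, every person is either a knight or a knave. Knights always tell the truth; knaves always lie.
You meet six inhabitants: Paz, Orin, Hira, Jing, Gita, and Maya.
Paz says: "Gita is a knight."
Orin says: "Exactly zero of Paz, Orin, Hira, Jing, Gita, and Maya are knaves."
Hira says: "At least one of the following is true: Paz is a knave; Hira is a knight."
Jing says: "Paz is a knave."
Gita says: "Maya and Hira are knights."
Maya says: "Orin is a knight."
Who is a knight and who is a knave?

Since Paz is a knave, "Gita is a knight" needs to be false, which holds.
Orin is a knave, and the claim "exactly zero of Paz, Orin, Hira, Jing, Gita, and Maya are knaves" is indeed false.
Hira is a knight; "at least one of the following is true: Paz is a knave; Hira is a knight" is true, as required.
Since Jing is a knight, "Paz is a knave" needs to be true, which holds.
Gita is a knave, and the claim "Maya and Hira are knights" is indeed false.
Maya is a knave, so "Orin is a knight" must be false — and it is.

Knights: Hira and Jing. Knaves: Paz, Orin, Gita, and Maya.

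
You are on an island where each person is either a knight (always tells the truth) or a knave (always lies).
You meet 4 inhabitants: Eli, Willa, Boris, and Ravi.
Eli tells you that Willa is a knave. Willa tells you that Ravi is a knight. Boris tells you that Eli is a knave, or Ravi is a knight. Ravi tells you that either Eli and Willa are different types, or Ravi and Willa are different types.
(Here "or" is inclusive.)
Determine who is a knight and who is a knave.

Eli is a knave, Willa is a knight, Boris is a knight, and Ravi is a knight.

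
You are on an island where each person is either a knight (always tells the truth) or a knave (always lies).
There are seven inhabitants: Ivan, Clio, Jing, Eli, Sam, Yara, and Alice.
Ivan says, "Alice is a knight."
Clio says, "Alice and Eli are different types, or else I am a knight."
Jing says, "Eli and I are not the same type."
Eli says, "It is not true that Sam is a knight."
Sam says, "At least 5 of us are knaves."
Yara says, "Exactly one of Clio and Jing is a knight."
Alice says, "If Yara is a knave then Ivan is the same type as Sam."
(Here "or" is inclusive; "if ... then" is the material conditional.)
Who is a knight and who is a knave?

Ivan is a knave; "Alice is a knight" is false, as required.
As a knave, Clio's statement "Alice and Eli are different types, or else I am a knight" should be false; it is.
Jing is a knave, and the claim "Eli and I are not the same type" is indeed false.
Eli is a knave, and the claim "it is not true that Sam is a knight" is indeed false.
Sam is a knight, and the claim "at least 5 of us are knaves" is indeed true.
Yara is a knave; "exactly one of Clio and Jing is a knight" is false, as required.
Since Alice is a knave, "if Yara is a knave then Ivan is the same type as Sam" needs to be false, which holds.

Ivan is a knave, Clio is a knave, Jing is a knave, Eli is a knave, Sam is a knight, Yara is a knave, and Alice is a knave.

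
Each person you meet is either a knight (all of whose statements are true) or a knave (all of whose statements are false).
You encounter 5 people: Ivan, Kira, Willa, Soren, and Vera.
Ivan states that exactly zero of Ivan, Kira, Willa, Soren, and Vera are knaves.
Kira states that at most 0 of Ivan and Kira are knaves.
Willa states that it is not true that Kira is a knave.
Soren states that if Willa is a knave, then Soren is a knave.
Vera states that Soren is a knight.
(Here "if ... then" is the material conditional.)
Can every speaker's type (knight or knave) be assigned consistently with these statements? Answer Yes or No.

Yes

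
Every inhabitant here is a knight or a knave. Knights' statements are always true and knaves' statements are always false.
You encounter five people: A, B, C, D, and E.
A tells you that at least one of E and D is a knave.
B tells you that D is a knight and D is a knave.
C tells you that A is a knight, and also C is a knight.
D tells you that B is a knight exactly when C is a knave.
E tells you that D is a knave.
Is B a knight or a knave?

B is a knave.

Consistent assignments: {A=knight, B=knave, C=knight, D=knight, E=knave}; {A=knight, B=knave, C=knave, D=knave, E=knight}
In every consistent assignment, B is a knave.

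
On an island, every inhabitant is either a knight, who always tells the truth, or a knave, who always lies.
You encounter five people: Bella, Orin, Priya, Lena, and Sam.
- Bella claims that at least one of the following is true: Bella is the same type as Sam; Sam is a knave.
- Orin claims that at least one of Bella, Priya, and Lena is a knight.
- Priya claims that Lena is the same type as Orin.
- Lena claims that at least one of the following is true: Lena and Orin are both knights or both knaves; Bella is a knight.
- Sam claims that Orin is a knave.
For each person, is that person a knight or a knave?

Bella is a knight, Orin is a knight, Priya is a knight, Lena is a knight, and Sam is a knave.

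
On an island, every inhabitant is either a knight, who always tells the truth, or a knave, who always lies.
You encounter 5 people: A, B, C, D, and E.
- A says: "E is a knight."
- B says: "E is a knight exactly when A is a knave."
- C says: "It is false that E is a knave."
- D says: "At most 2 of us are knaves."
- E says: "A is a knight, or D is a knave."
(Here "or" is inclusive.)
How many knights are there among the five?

The unique consistent assignment is A=knight, B=knave, C=knight, D=knight, E=knight.
That has 4 knights.

4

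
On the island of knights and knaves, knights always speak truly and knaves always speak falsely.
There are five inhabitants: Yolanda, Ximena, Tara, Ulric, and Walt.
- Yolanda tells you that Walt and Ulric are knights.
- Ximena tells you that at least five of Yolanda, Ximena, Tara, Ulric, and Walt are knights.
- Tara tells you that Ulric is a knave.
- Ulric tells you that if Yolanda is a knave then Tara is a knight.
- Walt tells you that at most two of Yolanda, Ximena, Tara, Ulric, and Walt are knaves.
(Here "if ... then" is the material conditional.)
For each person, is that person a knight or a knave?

As a knight, Yolanda's statement "Walt and Ulric are knights" should be true; it is.
Since Ximena is a knave, "at least five of Yolanda, Ximena, Tara, Ulric, and Walt are knights" needs to be False, which holds.
Tara is a knave, so "Ulric is a knave" must be False — and it is.
Ulric is a knight, and the claim "if Yolanda is a knave then Tara is a knight" is indeed true.
Walt (knight): "at most two of Yolanda, Ximena, Tara, Ulric, and Walt are knaves" — true. ✓

Knights: Yolanda, Ulric, and Walt. Knaves: Ximena and Tara.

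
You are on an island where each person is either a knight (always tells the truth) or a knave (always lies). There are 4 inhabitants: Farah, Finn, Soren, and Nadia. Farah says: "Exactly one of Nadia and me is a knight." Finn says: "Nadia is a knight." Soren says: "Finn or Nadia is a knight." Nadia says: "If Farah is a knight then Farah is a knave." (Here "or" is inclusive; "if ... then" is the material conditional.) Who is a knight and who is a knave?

Farah is a knight; "exactly one of Nadia and me is a knight" is True, as required.
Finn is a knave; "Nadia is a knight" is false, as required.
Soren is a knave, so "Finn or Nadia is a knight" must be false — and it is.
Nadia is a knave, so "if Farah is a knight then Farah is a knave" must be false — and it is.

Farah is a knight, Finn is a knave, Soren is a knave, and Nadia is a knave.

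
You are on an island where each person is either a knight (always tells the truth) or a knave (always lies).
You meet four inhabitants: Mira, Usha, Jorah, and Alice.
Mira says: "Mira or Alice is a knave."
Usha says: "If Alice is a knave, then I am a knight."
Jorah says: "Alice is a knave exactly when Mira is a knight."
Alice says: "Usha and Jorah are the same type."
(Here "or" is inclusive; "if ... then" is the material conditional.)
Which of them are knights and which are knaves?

Mira (knight): "Mira or Alice is a knave" — true. ✓
Usha is a knave, and the claim "if Alice is a knave, then I am a knight" is indeed False.
Jorah is a knight, and the claim "Alice is a knave exactly when Mira is a knight" is indeed true.
Alice (knave): "Usha and Jorah are the same type" — False. ✓

Knights: Mira and Jorah. Knaves: Usha and Alice.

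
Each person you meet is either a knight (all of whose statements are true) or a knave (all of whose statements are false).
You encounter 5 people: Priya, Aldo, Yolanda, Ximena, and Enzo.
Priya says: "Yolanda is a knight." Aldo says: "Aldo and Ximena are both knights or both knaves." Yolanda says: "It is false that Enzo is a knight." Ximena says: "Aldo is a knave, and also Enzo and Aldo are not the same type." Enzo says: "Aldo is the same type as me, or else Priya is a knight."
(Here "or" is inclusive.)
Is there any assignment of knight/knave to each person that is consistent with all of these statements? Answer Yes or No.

Checking all 32 assignments, each has at least one speaker whose statement's truth value contradicts their type.

No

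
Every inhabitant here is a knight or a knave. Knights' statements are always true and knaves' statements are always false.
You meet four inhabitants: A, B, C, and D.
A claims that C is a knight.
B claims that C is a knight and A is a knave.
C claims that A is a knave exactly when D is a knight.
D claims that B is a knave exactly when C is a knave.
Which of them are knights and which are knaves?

Knights: A and C. Knaves: B and D.

A is a knight, and the claim "C is a knight" is indeed true.
B is a knave, and the claim "C is a knight and A is a knave" is indeed False.
As a knight, C's statement "A is a knave exactly when D is a knight" should be true; it is.
D (knave): "B is a knave exactly when C is a knave" — False. ✓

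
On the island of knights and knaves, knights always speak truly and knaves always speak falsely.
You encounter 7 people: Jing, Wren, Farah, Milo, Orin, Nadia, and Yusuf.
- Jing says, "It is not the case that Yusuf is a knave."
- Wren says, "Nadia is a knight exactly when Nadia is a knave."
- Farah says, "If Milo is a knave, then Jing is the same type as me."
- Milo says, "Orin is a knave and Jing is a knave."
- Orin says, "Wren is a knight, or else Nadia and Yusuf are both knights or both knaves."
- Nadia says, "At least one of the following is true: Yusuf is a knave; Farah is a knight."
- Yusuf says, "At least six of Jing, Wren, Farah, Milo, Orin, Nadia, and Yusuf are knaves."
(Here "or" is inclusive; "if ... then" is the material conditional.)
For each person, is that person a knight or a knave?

As a knave, Jing's statement "it is not the case that Yusuf is a knave" should be False; it is.
As a knave, Wren's statement "Nadia is a knight exactly when Nadia is a knave" should be False; it is.
Farah is a knight; "if Milo is a knave, then Jing is the same type as me" is True, as required.
Since Milo is a knight, "Orin is a knave and Jing is a knave" needs to be True, which holds.
Since Orin is a knave, "Wren is a knight, or else Nadia and Yusuf are both knights or both knaves" needs to be False, which holds.
Nadia is a knight; "at least one of the following is true: Yusuf is a knave; Farah is a knight" is True, as required.
Since Yusuf is a knave, "at least six of Jing, Wren, Farah, Milo, Orin, Nadia, and Yusuf are knaves" needs to be False, which holds.

Jing is a knave, Wren is a knave, Farah is a knight, Milo is a knight, Orin is a knave, Nadia is a knight, and Yusuf is a knave.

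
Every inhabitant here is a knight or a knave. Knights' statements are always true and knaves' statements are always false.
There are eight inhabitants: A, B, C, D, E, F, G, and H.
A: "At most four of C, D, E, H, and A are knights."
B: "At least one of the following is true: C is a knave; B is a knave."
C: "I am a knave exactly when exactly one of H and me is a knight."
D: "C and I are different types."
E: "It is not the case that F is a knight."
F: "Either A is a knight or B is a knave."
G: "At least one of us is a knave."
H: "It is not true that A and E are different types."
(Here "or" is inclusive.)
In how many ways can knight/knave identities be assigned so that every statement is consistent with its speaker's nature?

2

Consistent assignments:
  A=knight, B=knight, C=knave, D=knight, E=knave, F=knight, G=knight, H=knave
  A=knight, B=knight, C=knave, D=knave, E=knave, F=knight, G=knight, H=knave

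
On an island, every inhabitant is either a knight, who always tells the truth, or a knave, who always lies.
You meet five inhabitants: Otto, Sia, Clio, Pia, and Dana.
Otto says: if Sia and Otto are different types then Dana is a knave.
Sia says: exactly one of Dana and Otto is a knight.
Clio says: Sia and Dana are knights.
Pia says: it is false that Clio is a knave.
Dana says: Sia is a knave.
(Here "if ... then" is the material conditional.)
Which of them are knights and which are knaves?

Otto is a knight, Sia is a knight, Clio is a knave, Pia is a knave, and Dana is a knave.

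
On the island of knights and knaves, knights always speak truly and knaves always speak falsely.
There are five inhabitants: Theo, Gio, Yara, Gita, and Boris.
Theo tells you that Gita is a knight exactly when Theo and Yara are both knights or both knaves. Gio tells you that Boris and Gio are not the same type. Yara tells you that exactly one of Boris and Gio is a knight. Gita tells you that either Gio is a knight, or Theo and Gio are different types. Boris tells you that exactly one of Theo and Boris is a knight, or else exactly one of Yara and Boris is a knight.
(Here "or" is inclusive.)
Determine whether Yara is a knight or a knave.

Yara is a knave.

Consistent assignments: {Theo=knave, Gio=knave, Yara=knave, Gita=knave, Boris=knave}
In every consistent assignment, Yara is a knave.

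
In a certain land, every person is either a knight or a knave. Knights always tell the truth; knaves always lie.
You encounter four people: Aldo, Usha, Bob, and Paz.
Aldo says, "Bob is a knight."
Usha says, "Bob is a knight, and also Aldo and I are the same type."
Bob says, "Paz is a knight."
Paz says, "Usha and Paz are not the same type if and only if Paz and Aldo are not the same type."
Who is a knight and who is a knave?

Aldo is a knight, Usha is a knight, Bob is a knight, and Paz is a knight.

Suppose Aldo is a knave. Then Aldo's statement "Bob is a knight" would have to be false. Checking the 8 ways to assign the others, none is consistent with every speaker.
(For instance, with Usha=knight, Bob=knight, Paz=knight, Aldo's claim "Bob is a knight" comes out true where it would need to be false.)
So Aldo must be a knight, making "Bob is a knight" true. Taking Aldo=knight, Usha=knight, Bob=knight, Paz=knight, each remaining statement checks out:
  Usha (knight): "Bob is a knight, and also Aldo and I are the same type" — true. ✓
  Bob (knight): "Paz is a knight" — true. ✓
  Paz (knight): "Usha and Paz are not the same type if and only if Paz and Aldo are not the same type" — true. ✓
This is the unique consistent assignment.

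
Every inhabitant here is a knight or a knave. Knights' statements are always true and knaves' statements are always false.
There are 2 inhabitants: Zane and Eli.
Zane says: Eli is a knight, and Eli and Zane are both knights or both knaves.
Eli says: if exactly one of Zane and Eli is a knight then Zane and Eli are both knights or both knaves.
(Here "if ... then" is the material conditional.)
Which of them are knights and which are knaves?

Since Zane is a knight, "Eli is a knight, and Eli and Zane are both knights or both knaves" needs to be True, which holds.
Eli is a knight; "if exactly one of Zane and Eli is a knight then Zane and Eli are both knights or both knaves" is True, as required.

Zane is a knight and Eli is a knight.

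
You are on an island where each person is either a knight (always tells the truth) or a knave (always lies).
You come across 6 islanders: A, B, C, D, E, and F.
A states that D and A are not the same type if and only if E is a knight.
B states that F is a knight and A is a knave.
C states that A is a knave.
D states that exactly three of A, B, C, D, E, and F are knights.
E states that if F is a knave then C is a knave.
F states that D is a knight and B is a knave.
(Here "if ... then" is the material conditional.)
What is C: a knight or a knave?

Consistent assignments: {A=knight, B=knave, C=knave, D=knave, E=knight, F=knave}
In every consistent assignment, C is a knave.

C is a knave.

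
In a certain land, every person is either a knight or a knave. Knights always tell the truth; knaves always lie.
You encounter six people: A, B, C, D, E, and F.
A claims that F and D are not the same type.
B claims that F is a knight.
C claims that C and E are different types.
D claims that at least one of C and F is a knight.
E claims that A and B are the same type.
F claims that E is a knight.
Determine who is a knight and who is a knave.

Knights: A, C, and D. Knaves: B, E, and F.

A is a knight; "F and D are not the same type" is True, as required.
B (knave): "F is a knight" — False. ✓
C is a knight, and the claim "C and E are different types" is indeed True.
As a knight, D's statement "at least one of C and F is a knight" should be True; it is.
As a knave, E's statement "A and B are the same type" should be False; it is.
F (knave): "E is a knight" — False. ✓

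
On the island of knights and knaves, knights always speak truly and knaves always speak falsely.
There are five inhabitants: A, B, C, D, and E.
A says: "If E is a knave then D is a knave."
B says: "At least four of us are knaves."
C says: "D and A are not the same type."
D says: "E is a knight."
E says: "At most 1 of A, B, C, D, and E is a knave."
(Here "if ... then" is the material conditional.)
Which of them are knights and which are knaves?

Knights: A and C. Knaves: B, D, and E.

As a knight, A's statement "if E is a knave then D is a knave" should be True; it is.
B (knave): "at least four of us are knaves" — false. ✓
As a knight, C's statement "D and A are not the same type" should be True; it is.
Since D is a knave, "E is a knight" needs to be false, which holds.
E is a knave; "at most 1 of A, B, C, D, and E is a knave" is false, as required.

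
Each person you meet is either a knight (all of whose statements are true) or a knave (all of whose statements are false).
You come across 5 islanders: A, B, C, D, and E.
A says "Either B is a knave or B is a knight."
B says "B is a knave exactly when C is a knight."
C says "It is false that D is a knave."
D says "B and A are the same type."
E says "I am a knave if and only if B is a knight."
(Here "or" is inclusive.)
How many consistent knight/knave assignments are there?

2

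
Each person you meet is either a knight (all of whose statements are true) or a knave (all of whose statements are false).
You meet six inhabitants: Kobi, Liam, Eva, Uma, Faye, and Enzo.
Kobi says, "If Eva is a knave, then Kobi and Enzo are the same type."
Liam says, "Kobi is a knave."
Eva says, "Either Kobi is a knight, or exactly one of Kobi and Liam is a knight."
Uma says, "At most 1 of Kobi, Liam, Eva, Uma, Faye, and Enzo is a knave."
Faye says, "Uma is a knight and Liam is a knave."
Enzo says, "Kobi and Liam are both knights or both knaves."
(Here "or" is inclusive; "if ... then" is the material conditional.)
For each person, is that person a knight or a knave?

Kobi is a knight, Liam is a knave, Eva is a knight, Uma is a knave, Faye is a knave, and Enzo is a knave.

Kobi is a knight, so "if Eva is a knave, then Kobi and Enzo are the same type" must be True — and it is.
Liam is a knave, and the claim "Kobi is a knave" is indeed false.
Since Eva is a knight, "either Kobi is a knight, or exactly one of Kobi and Liam is a knight" needs to be True, which holds.
As a knave, Uma's statement "at most 1 of Kobi, Liam, Eva, Uma, Faye, and Enzo is a knave" should be false; it is.
Faye is a knave; "Uma is a knight and Liam is a knave" is false, as required.
As a knave, Enzo's statement "Kobi and Liam are both knights or both knaves" should be false; it is.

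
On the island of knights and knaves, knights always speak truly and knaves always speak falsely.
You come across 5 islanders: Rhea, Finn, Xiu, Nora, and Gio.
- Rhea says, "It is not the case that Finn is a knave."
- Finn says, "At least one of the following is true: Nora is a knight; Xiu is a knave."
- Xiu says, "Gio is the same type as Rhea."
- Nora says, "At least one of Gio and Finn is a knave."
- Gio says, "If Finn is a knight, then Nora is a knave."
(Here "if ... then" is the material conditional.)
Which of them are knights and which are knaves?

Rhea is a knight, Finn is a knight, Xiu is a knave, Nora is a knight, and Gio is a knave.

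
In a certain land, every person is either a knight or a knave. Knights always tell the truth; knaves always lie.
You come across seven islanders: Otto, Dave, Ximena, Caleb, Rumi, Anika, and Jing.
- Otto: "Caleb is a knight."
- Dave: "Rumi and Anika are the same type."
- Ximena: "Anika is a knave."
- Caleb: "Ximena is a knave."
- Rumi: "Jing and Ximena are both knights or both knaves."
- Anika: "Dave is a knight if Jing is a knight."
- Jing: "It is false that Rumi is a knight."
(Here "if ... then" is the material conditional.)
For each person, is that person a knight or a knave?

Knights: Otto, Dave, Caleb, Rumi, and Anika. Knaves: Ximena and Jing.

Otto is a knight, so "Caleb is a knight" must be True — and it is.
Dave is a knight; "Rumi and Anika are the same type" is True, as required.
As a knave, Ximena's statement "Anika is a knave" should be false; it is.
Since Caleb is a knight, "Ximena is a knave" needs to be True, which holds.
Since Rumi is a knight, "Jing and Ximena are both knights or both knaves" needs to be True, which holds.
Since Anika is a knight, "Dave is a knight if Jing is a knight" needs to be True, which holds.
As a knave, Jing's statement "it is false that Rumi is a knight" should be false; it is.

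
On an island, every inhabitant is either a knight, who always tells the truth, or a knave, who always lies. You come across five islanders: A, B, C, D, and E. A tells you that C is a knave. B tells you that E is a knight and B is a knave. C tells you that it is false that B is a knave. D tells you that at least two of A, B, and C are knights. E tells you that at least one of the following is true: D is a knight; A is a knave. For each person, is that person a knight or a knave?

A is a knight, B is a knave, C is a knave, D is a knave, and E is a knave.

Since A is a knight, "C is a knave" needs to be true, which holds.
As a knave, B's statement "E is a knight and B is a knave" should be False; it is.
C is a knave, so "it is false that B is a knave" must be False — and it is.
Since D is a knave, "at least two of A, B, and C are knights" needs to be False, which holds.
E is a knave; "at least one of the following is true: D is a knight; A is a knave" is False, as required.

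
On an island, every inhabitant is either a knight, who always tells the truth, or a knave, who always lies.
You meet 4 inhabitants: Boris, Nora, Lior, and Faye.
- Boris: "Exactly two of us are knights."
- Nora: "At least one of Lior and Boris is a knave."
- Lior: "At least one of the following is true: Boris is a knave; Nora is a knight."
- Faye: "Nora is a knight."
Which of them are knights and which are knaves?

Boris is a knave, Nora is a knight, Lior is a knight, and Faye is a knight.

Boris is a knave; "exactly two of us are knights" is false, as required.
Nora is a knight; "at least one of Lior and Boris is a knave" is True, as required.
As a knight, Lior's statement "at least one of the following is true: Boris is a knave; Nora is a knight" should be True; it is.
Faye is a knight; "Nora is a knight" is True, as required.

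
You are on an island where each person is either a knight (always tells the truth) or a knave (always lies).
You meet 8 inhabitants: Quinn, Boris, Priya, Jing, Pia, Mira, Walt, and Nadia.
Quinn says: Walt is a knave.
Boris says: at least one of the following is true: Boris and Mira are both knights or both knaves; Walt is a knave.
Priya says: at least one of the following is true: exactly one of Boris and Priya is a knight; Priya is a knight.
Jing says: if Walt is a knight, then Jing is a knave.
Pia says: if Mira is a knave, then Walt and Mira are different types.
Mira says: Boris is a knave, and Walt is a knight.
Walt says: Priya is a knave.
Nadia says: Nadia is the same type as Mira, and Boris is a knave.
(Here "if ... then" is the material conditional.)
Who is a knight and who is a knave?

Knights: Quinn, Boris, Priya, and Jing. Knaves: Pia, Mira, Walt, and Nadia.

Quinn (knight): "Walt is a knave" — True. ✓
As a knight, Boris's statement "at least one of the following is true: Boris and Mira are both knights or both knaves; Walt is a knave" should be True; it is.
Priya (knight): "at least one of the following is true: exactly one of Boris and Priya is a knight; Priya is a knight" — True. ✓
Since Jing is a knight, "if Walt is a knight, then Jing is a knave" needs to be True, which holds.
Pia is a knave, so "if Mira is a knave, then Walt and Mira are different types" must be False — and it is.
Mira is a knave, and the claim "Boris is a knave, and Walt is a knight" is indeed False.
Walt is a knave; "Priya is a knave" is False, as required.
Since Nadia is a knave, "Nadia is the same type as Mira, and Boris is a knave" needs to be False, which holds.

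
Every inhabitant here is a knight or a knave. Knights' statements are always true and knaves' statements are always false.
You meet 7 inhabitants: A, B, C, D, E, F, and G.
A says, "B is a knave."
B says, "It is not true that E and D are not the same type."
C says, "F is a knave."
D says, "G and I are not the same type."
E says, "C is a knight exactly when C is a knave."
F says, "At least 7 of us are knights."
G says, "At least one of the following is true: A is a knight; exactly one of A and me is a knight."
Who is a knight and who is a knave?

As a knave, A's statement "B is a knave" should be False; it is.
As a knight, B's statement "it is not true that E and D are not the same type" should be true; it is.
As a knight, C's statement "F is a knave" should be true; it is.
D is a knave; "G and I are not the same type" is False, as required.
Since E is a knave, "C is a knight exactly when C is a knave" needs to be False, which holds.
F is a knave, so "at least 7 of us are knights" must be False — and it is.
As a knave, G's statement "at least one of the following is true: A is a knight; exactly one of A and me is a knight" should be False; it is.

A is a knave, B is a knight, C is a knight, D is a knave, E is a knave, F is a knave, and G is a knave.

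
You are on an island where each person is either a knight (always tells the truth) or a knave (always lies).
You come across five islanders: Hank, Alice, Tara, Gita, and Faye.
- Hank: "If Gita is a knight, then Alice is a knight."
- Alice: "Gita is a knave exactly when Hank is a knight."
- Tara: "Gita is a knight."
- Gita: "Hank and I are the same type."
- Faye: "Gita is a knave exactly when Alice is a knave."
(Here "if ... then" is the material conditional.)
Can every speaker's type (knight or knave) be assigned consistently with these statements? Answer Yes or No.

Yes

One consistent assignment: Hank=knight, Alice=knight, Tara=knave, Gita=knave, Faye=knave.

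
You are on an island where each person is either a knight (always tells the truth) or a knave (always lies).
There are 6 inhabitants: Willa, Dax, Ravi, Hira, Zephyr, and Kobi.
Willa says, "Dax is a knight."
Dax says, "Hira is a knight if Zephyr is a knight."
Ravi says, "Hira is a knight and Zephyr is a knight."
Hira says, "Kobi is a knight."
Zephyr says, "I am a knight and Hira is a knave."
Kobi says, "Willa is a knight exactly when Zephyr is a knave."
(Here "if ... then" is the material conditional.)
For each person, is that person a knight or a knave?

Knights: Willa, Dax, Hira, and Kobi. Knaves: Ravi and Zephyr.

Willa is a knight, so "Dax is a knight" must be True — and it is.
As a knight, Dax's statement "Hira is a knight if Zephyr is a knight" should be True; it is.
Since Ravi is a knave, "Hira is a knight and Zephyr is a knight" needs to be false, which holds.
As a knight, Hira's statement "Kobi is a knight" should be True; it is.
Since Zephyr is a knave, "I am a knight and Hira is a knave" needs to be false, which holds.
Kobi is a knight, so "Willa is a knight exactly when Zephyr is a knave" must be True — and it is.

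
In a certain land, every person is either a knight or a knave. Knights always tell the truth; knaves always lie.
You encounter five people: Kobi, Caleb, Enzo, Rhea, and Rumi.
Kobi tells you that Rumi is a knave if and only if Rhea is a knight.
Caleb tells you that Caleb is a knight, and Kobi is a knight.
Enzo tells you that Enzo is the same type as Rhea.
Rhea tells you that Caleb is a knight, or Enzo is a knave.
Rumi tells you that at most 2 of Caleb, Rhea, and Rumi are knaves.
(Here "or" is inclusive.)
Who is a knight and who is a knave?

Knights: Rhea and Rumi. Knaves: Kobi, Caleb, and Enzo.

Suppose Kobi is a knight. Then Kobi's statement "Rumi is a knave if and only if Rhea is a knight" would have to be true. Checking the 16 ways to assign the others, none is consistent with every speaker.
(For instance, with Caleb=knave, Enzo=knave, Rhea=knight, Rumi=knight, Kobi's claim "Rumi is a knave if and only if Rhea is a knight" comes out false where it would need to be true.)
So Kobi must be a knave, making "Rumi is a knave if and only if Rhea is a knight" false. Taking Kobi=knave, Caleb=knave, Enzo=knave, Rhea=knight, Rumi=knight, each remaining statement checks out:
  Caleb (knave): "Caleb is a knight, and Kobi is a knight" — false. ✓
  Enzo (knave): "Enzo is the same type as Rhea" — false. ✓
  Rhea (knight): "Caleb is a knight, or Enzo is a knave" — true. ✓
  Rumi (knight): "at most 2 of Caleb, Rhea, and Rumi are knaves" — true. ✓
This is the unique consistent assignment.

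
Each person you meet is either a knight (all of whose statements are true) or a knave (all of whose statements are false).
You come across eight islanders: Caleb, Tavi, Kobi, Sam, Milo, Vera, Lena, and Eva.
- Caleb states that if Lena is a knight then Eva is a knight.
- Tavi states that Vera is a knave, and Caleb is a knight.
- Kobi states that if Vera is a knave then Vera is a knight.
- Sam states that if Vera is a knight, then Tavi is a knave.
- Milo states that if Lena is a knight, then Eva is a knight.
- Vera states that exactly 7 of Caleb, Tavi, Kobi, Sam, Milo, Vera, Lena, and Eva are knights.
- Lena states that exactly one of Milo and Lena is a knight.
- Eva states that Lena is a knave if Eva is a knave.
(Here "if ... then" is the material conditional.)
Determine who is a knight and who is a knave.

Caleb (knave): "if Lena is a knight then Eva is a knight" — False. ✓
Since Tavi is a knave, "Vera is a knave, and Caleb is a knight" needs to be False, which holds.
Kobi is a knave, and the claim "if Vera is a knave then Vera is a knight" is indeed False.
Since Sam is a knight, "if Vera is a knight, then Tavi is a knave" needs to be true, which holds.
Milo is a knave, and the claim "if Lena is a knight, then Eva is a knight" is indeed False.
Since Vera is a knave, "exactly 7 of Caleb, Tavi, Kobi, Sam, Milo, Vera, Lena, and Eva are knights" needs to be False, which holds.
Lena is a knight; "exactly one of Milo and Lena is a knight" is true, as required.
Eva is a knave; "Lena is a knave if Eva is a knave" is False, as required.

Caleb is a knave, Tavi is a knave, Kobi is a knave, Sam is a knight, Milo is a knave, Vera is a knave, Lena is a knight, and Eva is a knave.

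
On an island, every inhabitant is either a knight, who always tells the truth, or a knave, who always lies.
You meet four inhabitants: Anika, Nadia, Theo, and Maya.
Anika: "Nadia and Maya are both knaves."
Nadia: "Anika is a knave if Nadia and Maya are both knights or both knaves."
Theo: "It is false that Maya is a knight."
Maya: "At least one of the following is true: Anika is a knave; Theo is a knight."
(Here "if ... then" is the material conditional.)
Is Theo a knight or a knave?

Theo is a knave.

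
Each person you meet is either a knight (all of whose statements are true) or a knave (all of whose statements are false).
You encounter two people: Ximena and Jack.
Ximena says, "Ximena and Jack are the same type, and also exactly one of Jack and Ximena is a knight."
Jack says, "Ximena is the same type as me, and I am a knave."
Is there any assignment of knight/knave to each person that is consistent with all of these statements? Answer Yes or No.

Checking all 4 assignments, each has at least one speaker whose statement's truth value contradicts their type.

No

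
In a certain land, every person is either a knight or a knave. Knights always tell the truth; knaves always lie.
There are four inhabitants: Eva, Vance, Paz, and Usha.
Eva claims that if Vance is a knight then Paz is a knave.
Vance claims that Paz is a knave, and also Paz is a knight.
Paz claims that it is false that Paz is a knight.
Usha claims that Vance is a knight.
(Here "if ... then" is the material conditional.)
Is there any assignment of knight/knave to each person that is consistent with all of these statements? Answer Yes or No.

No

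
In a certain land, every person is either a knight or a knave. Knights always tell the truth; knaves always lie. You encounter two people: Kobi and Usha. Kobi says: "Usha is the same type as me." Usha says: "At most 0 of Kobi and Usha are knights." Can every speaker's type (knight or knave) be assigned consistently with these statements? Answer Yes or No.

No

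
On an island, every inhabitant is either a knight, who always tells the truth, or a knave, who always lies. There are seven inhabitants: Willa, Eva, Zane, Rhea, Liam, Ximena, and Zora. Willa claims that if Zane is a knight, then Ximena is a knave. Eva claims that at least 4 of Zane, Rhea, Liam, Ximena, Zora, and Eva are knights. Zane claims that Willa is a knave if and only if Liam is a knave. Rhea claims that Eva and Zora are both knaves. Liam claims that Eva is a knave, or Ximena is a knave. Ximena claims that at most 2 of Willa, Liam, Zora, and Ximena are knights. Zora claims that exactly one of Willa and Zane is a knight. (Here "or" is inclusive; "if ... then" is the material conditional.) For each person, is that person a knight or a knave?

Willa is a knave, Eva is a knight, Zane is a knight, Rhea is a knave, Liam is a knave, Ximena is a knight, and Zora is a knight.

Willa is a knave, so "if Zane is a knight, then Ximena is a knave" must be false — and it is.
Eva (knight): "at least 4 of Zane, Rhea, Liam, Ximena, Zora, and Eva are knights" — true. ✓
Since Zane is a knight, "Willa is a knave if and only if Liam is a knave" needs to be true, which holds.
Since Rhea is a knave, "Eva and Zora are both knaves" needs to be false, which holds.
Since Liam is a knave, "Eva is a knave, or Ximena is a knave" needs to be false, which holds.
Ximena (knight): "at most 2 of Willa, Liam, Zora, and Ximena are knights" — true. ✓
Zora is a knight, and the claim "exactly one of Willa and Zane is a knight" is indeed true.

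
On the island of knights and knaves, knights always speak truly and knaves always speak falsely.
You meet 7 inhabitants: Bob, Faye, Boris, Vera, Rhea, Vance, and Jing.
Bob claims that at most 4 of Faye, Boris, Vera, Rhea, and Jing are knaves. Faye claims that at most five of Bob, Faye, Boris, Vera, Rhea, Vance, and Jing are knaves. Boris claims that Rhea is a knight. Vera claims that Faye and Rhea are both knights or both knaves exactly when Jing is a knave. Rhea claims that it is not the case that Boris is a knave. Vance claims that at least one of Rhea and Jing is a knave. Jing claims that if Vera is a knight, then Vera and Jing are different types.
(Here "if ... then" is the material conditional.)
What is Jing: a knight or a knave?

Jing is a knight.

Consistent assignments: {Bob=knight, Faye=knight, Boris=knight, Vera=knave, Rhea=knight, Vance=knave, Jing=knight}
In every consistent assignment, Jing is a knight.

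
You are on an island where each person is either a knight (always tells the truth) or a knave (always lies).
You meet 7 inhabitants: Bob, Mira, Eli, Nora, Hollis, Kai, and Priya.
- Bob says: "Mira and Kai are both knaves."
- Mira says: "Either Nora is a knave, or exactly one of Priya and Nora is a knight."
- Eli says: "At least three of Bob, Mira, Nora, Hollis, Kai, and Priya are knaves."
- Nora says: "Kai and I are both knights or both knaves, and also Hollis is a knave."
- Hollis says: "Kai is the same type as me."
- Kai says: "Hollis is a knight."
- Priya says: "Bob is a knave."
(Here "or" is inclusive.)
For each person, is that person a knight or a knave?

As a knave, Bob's statement "Mira and Kai are both knaves" should be false; it is.
Mira (knight): "either Nora is a knave, or exactly one of Priya and Nora is a knight" — True. ✓
Eli (knave): "at least three of Bob, Mira, Nora, Hollis, Kai, and Priya are knaves" — false. ✓
Nora is a knave, and the claim "Kai and I are both knights or both knaves, and also Hollis is a knave" is indeed false.
Hollis is a knight, and the claim "Kai is the same type as me" is indeed True.
Since Kai is a knight, "Hollis is a knight" needs to be True, which holds.
Priya is a knight; "Bob is a knave" is True, as required.

Knights: Mira, Hollis, Kai, and Priya. Knaves: Bob, Eli, and Nora.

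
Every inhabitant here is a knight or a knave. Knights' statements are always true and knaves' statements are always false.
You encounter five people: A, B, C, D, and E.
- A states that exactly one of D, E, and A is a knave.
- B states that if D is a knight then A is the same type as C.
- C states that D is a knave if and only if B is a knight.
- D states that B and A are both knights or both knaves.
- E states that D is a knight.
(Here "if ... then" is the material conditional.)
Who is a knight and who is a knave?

A is a knave, B is a knight, C is a knight, D is a knave, and E is a knave.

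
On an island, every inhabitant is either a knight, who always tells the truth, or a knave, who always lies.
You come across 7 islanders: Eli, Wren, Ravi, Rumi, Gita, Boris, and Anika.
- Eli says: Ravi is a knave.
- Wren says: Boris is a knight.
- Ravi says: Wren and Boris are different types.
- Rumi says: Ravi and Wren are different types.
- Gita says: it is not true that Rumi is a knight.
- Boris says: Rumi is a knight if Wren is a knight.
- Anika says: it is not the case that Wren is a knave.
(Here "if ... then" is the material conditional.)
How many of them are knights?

5

The unique consistent assignment is Eli=knight, Wren=knight, Ravi=knave, Rumi=knight, Gita=knave, Boris=knight, Anika=knight.
That has 5 knights.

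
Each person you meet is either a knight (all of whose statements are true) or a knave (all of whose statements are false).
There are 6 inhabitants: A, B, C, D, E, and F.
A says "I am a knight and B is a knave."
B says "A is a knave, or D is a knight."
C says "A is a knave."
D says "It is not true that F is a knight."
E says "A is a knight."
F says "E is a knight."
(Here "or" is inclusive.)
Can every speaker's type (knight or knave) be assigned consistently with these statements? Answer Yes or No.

One consistent assignment: A=knight, B=knave, C=knave, D=knave, E=knight, F=knight.

Yes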